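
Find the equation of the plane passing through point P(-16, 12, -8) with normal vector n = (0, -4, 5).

The plane through P with normal n = (a, b, c) satisfies n·(r - P) = 0,
i.e. ax + by + cz = a·x₀ + b·y₀ + c·z₀.
d = 0·(-16) + (-4)·12 + 5·(-8)
  = 0 - 48 - 40
  = -88
Equation: -4y + 5z = -88

-4y + 5z = -88


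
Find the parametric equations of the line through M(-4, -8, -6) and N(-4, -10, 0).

Direction vector d = N - M = (-4 + 4, -10 + 8, 0 + 6) = (0, -2, 6)
Parametric form r = M + t·d:
x = -4, y = -8 - 2t, z = -6 + 6t

x = -4, y = -8 - 2t, z = -6 + 6t


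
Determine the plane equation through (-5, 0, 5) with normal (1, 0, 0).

The plane through P with normal n = (a, b, c) satisfies n·(r - P) = 0,
i.e. ax + by + cz = a·x₀ + b·y₀ + c·z₀.
d = 1·(-5) + 0·0 + 0·5
  = -5 + 0 + 0
  = -5
Equation: x = -5

x = -5


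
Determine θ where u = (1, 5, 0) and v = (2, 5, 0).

u·v = 1·2 + 5·5 + 0·0 = 2 + 25 + 0 = 27
|u| = √(1² + 5² + 0²) = √26 ≈ 5.099
|v| = √(2² + 5² + 0²) = √29 ≈ 5.385
cos θ = (u·v)/(|u||v|) = 27/(5.099·5.385) ≈ 0.9833
θ = arccos(0.9833) ≈ 10.49°

10.49°


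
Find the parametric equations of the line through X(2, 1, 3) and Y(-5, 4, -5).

Direction vector d = Y - X = (-5 - 2, 4 - 1, -5 - 3) = (-7, 3, -8)
Parametric form r = X + t·d:
x = 2 - 7t, y = 1 + 3t, z = 3 - 8t

x = 2 - 7t, y = 1 + 3t, z = 3 - 8t


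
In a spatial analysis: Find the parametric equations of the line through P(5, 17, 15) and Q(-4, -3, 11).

Direction vector d = Q - P = (-4 - 5, -3 - 17, 11 - 15) = (-9, -20, -4)
Parametric form r = P + t·d:
x = 5 - 9t, y = 17 - 20t, z = 15 - 4t

x = 5 - 9t, y = 17 - 20t, z = 15 - 4t


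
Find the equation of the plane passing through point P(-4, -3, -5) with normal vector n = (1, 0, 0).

The plane through P with normal n = (a, b, c) satisfies n·(r - P) = 0,
i.e. ax + by + cz = a·x₀ + b·y₀ + c·z₀.
d = 1·(-4) + 0·(-3) + 0·(-5)
  = -4 + 0 + 0
  = -4
Equation: x = -4

x = -4


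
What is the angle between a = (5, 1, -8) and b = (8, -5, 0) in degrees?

a·b = 5·8 + 1·(-5) + (-8)·0 = 40 - 5 + 0 = 35
|a| = √(5² + 1² + (-8)²) = √90 ≈ 9.487
|b| = √(8² + (-5)² + 0²) = √89 ≈ 9.434
cos θ = (a·b)/(|a||b|) = 35/(9.487·9.434) ≈ 0.3911
θ = arccos(0.3911) ≈ 66.98°

66.98°


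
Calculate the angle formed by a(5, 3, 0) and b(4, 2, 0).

a·b = 5·4 + 3·2 + 0·0 = 20 + 6 + 0 = 26
|a| = √(5² + 3² + 0²) = √34 ≈ 5.831
|b| = √(4² + 2² + 0²) = √20 ≈ 4.472
cos θ = (a·b)/(|a||b|) = 26/(5.831·4.472) ≈ 0.9971
θ = arccos(0.9971) ≈ 4.399°

4.399°


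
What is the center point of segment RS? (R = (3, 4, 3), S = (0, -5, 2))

M = ((x₁+x₂)/2, (y₁+y₂)/2, (z₁+z₂)/2)
  = ((3 + 0)/2, (4 - 5)/2, (3 + 2)/2)
  = (3/2, -1/2, 5/2)
  = (1.5, -0.5, 2.5)

(1.5, -0.5, 2.5)


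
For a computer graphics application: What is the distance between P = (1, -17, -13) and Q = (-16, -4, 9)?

d = √[(x₂-x₁)² + (y₂-y₁)² + (z₂-z₁)²]
  = √[(-17)² + 13² + 22²]
  = √[289 + 169 + 484]
  = √942
  ≈ 30.69

30.69


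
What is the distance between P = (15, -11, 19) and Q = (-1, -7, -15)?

d = √[(x₂-x₁)² + (y₂-y₁)² + (z₂-z₁)²]
  = √[(-16)² + 4² + (-34)²]
  = √[256 + 16 + 1156]
  = √1428
  ≈ 37.79

37.79


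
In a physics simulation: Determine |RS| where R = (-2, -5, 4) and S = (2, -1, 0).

d = √[(x₂-x₁)² + (y₂-y₁)² + (z₂-z₁)²]
  = √[4² + 4² + (-4)²]
  = √[16 + 16 + 16]
  = √48
  ≈ 6.928

6.928


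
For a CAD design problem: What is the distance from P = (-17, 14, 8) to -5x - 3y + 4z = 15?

distance = |a·x₀ + b·y₀ + c·z₀ - d| / √(a² + b² + c²)
  = |(-5)·(-17) + (-3)·14 + 4·8 - 15| / √((-5)² + (-3)² + 4²)
  = |85 - 42 + 32 - 15| / √(25 + 9 + 16)
  = |60| / √50
  = 60 / 7.071
  ≈ 8.485

8.485


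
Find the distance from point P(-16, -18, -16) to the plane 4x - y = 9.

distance = |a·x₀ + b·y₀ + c·z₀ - d| / √(a² + b² + c²)
  = |4·(-16) + (-1)·(-18) + 0·(-16) - 9| / √(4² + (-1)² + 0²)
  = |-64 + 18 + 0 - 9| / √(16 + 1 + 0)
  = |-55| / √17
  = 55 / 4.123
  ≈ 13.34

13.34


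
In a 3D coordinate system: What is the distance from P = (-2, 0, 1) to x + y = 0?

distance = |a·x₀ + b·y₀ + c·z₀ - d| / √(a² + b² + c²)
  = |1·(-2) + 1·0 + 0·1 - 0| / √(1² + 1² + 0²)
  = |-2 + 0 + 0 + 0| / √(1 + 1 + 0)
  = |-2| / √2
  = 2 / 1.414
  ≈ 1.414

1.414


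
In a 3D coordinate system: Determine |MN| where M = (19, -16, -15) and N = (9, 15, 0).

d = √[(x₂-x₁)² + (y₂-y₁)² + (z₂-z₁)²]
  = √[(-10)² + 31² + 15²]
  = √[100 + 961 + 225]
  = √1286
  ≈ 35.86

35.86


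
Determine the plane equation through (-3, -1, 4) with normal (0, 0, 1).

The plane through P with normal n = (a, b, c) satisfies n·(r - P) = 0,
i.e. ax + by + cz = a·x₀ + b·y₀ + c·z₀.
d = 0·(-3) + 0·(-1) + 1·4
  = 0 + 0 + 4
  = 4
Equation: z = 4

z = 4


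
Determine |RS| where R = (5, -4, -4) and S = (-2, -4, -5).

d = √[(x₂-x₁)² + (y₂-y₁)² + (z₂-z₁)²]
  = √[(-7)² + 0² + (-1)²]
  = √[49 + 0 + 1]
  = √50
  ≈ 7.071

7.071


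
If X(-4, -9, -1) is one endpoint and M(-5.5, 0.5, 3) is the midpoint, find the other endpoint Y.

Y = 2M - X
  = (2·(-5.5) - (-4), 2·0.5 - (-9), 2·3 - (-1))
  = (-11 + 4, 1 + 9, 6 + 1)
  = (-7, 10, 7)

(-7, 10, 7)


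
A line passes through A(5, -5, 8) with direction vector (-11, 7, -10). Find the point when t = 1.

P(t) = A + t·d
  = (5 + (-11)·1, -5 + 7·1, 8 + (-10)·1)
  = (5 - 11, -5 + 7, 8 - 10)
  = (-6, 2, -2)

(-6, 2, -2)


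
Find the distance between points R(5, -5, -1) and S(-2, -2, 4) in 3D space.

d = √[(x₂-x₁)² + (y₂-y₁)² + (z₂-z₁)²]
  = √[(-7)² + 3² + 5²]
  = √[49 + 9 + 25]
  = √83
  ≈ 9.11

9.11


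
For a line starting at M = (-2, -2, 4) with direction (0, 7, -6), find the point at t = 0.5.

P(t) = M + t·d
  = (-2 + 0·0.5, -2 + 7·0.5, 4 + (-6)·0.5)
  = (-2 + 0, -2 + 3.5, 4 - 3)
  = (-2, 1.5, 1)

(-2, 1.5, 1)


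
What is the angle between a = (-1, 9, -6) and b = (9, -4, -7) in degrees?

a·b = (-1)·9 + 9·(-4) + (-6)·(-7) = -9 - 36 + 42 = -3
|a| = √((-1)² + 9² + (-6)²) = √118 ≈ 10.86
|b| = √(9² + (-4)² + (-7)²) = √146 ≈ 12.08
cos θ = (a·b)/(|a||b|) = -3/(10.86·12.08) ≈ -0.02286
θ = arccos(-0.02286) ≈ 91.31°

91.31°


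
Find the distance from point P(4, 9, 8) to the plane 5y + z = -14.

distance = |a·x₀ + b·y₀ + c·z₀ - d| / √(a² + b² + c²)
  = |0·4 + 5·9 + 1·8 - (-14)| / √(0² + 5² + 1²)
  = |0 + 45 + 8 + 14| / √(0 + 25 + 1)
  = |67| / √26
  = 67 / 5.099
  ≈ 13.14

13.14


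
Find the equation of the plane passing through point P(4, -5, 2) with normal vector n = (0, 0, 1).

The plane through P with normal n = (a, b, c) satisfies n·(r - P) = 0,
i.e. ax + by + cz = a·x₀ + b·y₀ + c·z₀.
d = 0·4 + 0·(-5) + 1·2
  = 0 + 0 + 2
  = 2
Equation: z = 2

z = 2


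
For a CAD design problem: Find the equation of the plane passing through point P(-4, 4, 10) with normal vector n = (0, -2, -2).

The plane through P with normal n = (a, b, c) satisfies n·(r - P) = 0,
i.e. ax + by + cz = a·x₀ + b·y₀ + c·z₀.
d = 0·(-4) + (-2)·4 + (-2)·10
  = 0 - 8 - 20
  = -28
Equation: -2y - 2z = -28

-2y - 2z = -28


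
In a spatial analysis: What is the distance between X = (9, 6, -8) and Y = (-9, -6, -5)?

d = √[(x₂-x₁)² + (y₂-y₁)² + (z₂-z₁)²]
  = √[(-18)² + (-12)² + 3²]
  = √[324 + 144 + 9]
  = √477
  ≈ 21.84

21.84


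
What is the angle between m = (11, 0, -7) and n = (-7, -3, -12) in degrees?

m·n = 11·(-7) + 0·(-3) + (-7)·(-12) = -77 + 0 + 84 = 7
|m| = √(11² + 0² + (-7)²) = √170 ≈ 13.04
|n| = √((-7)² + (-3)² + (-12)²) = √202 ≈ 14.21
cos θ = (m·n)/(|m||n|) = 7/(13.04·14.21) ≈ 0.03777
θ = arccos(0.03777) ≈ 87.84°

87.84°


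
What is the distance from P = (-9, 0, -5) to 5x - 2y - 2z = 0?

distance = |a·x₀ + b·y₀ + c·z₀ - d| / √(a² + b² + c²)
  = |5·(-9) + (-2)·0 + (-2)·(-5) - 0| / √(5² + (-2)² + (-2)²)
  = |-45 + 0 + 10 + 0| / √(25 + 4 + 4)
  = |-35| / √33
  = 35 / 5.745
  ≈ 6.093

6.093


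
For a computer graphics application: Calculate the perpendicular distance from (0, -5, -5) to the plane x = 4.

distance = |a·x₀ + b·y₀ + c·z₀ - d| / √(a² + b² + c²)
  = |1·0 + 0·(-5) + 0·(-5) - 4| / √(1² + 0² + 0²)
  = |0 + 0 + 0 - 4| / √(1 + 0 + 0)
  = |-4| / √1
  = 4 / 1
  ≈ 4

4


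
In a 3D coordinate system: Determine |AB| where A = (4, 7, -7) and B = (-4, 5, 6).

d = √[(x₂-x₁)² + (y₂-y₁)² + (z₂-z₁)²]
  = √[(-8)² + (-2)² + 13²]
  = √[64 + 4 + 169]
  = √237
  ≈ 15.39

15.39


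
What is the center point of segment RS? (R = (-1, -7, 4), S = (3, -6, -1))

M = ((x₁+x₂)/2, (y₁+y₂)/2, (z₁+z₂)/2)
  = ((-1 + 3)/2, (-7 - 6)/2, (4 - 1)/2)
  = (2/2, -13/2, 3/2)
  = (1, -6.5, 1.5)

(1, -6.5, 1.5)


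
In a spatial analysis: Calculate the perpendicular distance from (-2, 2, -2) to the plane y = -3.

distance = |a·x₀ + b·y₀ + c·z₀ - d| / √(a² + b² + c²)
  = |0·(-2) + 1·2 + 0·(-2) - (-3)| / √(0² + 1² + 0²)
  = |0 + 2 + 0 + 3| / √(0 + 1 + 0)
  = |5| / √1
  = 5 / 1
  ≈ 5

5


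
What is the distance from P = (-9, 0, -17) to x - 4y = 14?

distance = |a·x₀ + b·y₀ + c·z₀ - d| / √(a² + b² + c²)
  = |1·(-9) + (-4)·0 + 0·(-17) - 14| / √(1² + (-4)² + 0²)
  = |-9 + 0 + 0 - 14| / √(1 + 16 + 0)
  = |-23| / √17
  = 23 / 4.123
  ≈ 5.578

5.578


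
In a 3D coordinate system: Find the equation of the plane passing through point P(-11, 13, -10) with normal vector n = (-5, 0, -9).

The plane through P with normal n = (a, b, c) satisfies n·(r - P) = 0,
i.e. ax + by + cz = a·x₀ + b·y₀ + c·z₀.
d = (-5)·(-11) + 0·13 + (-9)·(-10)
  = 55 + 0 + 90
  = 145
Equation: -5x - 9z = 145

-5x - 9z = 145


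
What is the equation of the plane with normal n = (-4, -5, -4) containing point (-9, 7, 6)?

The plane through P with normal n = (a, b, c) satisfies n·(r - P) = 0,
i.e. ax + by + cz = a·x₀ + b·y₀ + c·z₀.
d = (-4)·(-9) + (-5)·7 + (-4)·6
  = 36 - 35 - 24
  = -23
Equation: -4x - 5y - 4z = -23

-4x - 5y - 4z = -23


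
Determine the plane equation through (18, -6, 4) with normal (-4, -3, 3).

The plane through P with normal n = (a, b, c) satisfies n·(r - P) = 0,
i.e. ax + by + cz = a·x₀ + b·y₀ + c·z₀.
d = (-4)·18 + (-3)·(-6) + 3·4
  = -72 + 18 + 12
  = -42
Equation: -4x - 3y + 3z = -42

-4x - 3y + 3z = -42


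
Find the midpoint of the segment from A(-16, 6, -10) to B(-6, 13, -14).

M = ((x₁+x₂)/2, (y₁+y₂)/2, (z₁+z₂)/2)
  = ((-16 - 6)/2, (6 + 13)/2, (-10 - 14)/2)
  = (-22/2, 19/2, -24/2)
  = (-11, 9.5, -12)

(-11, 9.5, -12)


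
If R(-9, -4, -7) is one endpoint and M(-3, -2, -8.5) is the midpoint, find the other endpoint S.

S = 2M - R
  = (2·(-3) - (-9), 2·(-2) - (-4), 2·(-8.5) - (-7))
  = (-6 + 9, -4 + 4, -17 + 7)
  = (3, 0, -10)

(3, 0, -10)


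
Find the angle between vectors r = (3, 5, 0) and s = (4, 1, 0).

r·s = 3·4 + 5·1 + 0·0 = 12 + 5 + 0 = 17
|r| = √(3² + 5² + 0²) = √34 ≈ 5.831
|s| = √(4² + 1² + 0²) = √17 ≈ 4.123
cos θ = (r·s)/(|r||s|) = 17/(5.831·4.123) ≈ 0.7071
θ = arccos(0.7071) ≈ 45°

45°


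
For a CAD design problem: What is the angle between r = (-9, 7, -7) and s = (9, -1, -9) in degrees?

r·s = (-9)·9 + 7·(-1) + (-7)·(-9) = -81 - 7 + 63 = -25
|r| = √((-9)² + 7² + (-7)²) = √179 ≈ 13.38
|s| = √(9² + (-1)² + (-9)²) = √163 ≈ 12.77
cos θ = (r·s)/(|r||s|) = -25/(13.38·12.77) ≈ -0.1464
θ = arccos(-0.1464) ≈ 98.42°

98.42°


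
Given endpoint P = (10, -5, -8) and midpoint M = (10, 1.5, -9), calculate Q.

Q = 2M - P
  = (2·10 - 10, 2·1.5 - (-5), 2·(-9) - (-8))
  = (20 - 10, 3 + 5, -18 + 8)
  = (10, 8, -10)

(10, 8, -10)


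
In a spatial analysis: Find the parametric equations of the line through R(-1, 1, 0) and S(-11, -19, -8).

Direction vector d = S - R = (-11 + 1, -19 - 1, -8 + 0) = (-10, -20, -8)
Parametric form r = R + t·d:
x = -1 - 10t, y = 1 - 20t, z = 0 - 8t

x = -1 - 10t, y = 1 - 20t, z = 0 - 8t


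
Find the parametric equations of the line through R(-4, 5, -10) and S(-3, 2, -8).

Direction vector d = S - R = (-3 + 4, 2 - 5, -8 + 10) = (1, -3, 2)
Parametric form r = R + t·d:
x = -4 + t, y = 5 - 3t, z = -10 + 2t

x = -4 + t, y = 5 - 3t, z = -10 + 2t


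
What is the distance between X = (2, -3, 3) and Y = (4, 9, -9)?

d = √[(x₂-x₁)² + (y₂-y₁)² + (z₂-z₁)²]
  = √[2² + 12² + (-12)²]
  = √[4 + 144 + 144]
  = √292
  ≈ 17.09

17.09


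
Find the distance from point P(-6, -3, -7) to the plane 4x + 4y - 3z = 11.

distance = |a·x₀ + b·y₀ + c·z₀ - d| / √(a² + b² + c²)
  = |4·(-6) + 4·(-3) + (-3)·(-7) - 11| / √(4² + 4² + (-3)²)
  = |-24 - 12 + 21 - 11| / √(16 + 16 + 9)
  = |-26| / √41
  = 26 / 6.403
  ≈ 4.061

4.061


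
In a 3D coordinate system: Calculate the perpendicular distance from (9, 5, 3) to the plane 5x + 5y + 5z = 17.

distance = |a·x₀ + b·y₀ + c·z₀ - d| / √(a² + b² + c²)
  = |5·9 + 5·5 + 5·3 - 17| / √(5² + 5² + 5²)
  = |45 + 25 + 15 - 17| / √(25 + 25 + 25)
  = |68| / √75
  = 68 / 8.66
  ≈ 7.852

7.852


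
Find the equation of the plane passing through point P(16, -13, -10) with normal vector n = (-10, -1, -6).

The plane through P with normal n = (a, b, c) satisfies n·(r - P) = 0,
i.e. ax + by + cz = a·x₀ + b·y₀ + c·z₀.
d = (-10)·16 + (-1)·(-13) + (-6)·(-10)
  = -160 + 13 + 60
  = -87
Equation: -10x - y - 6z = -87

-10x - y - 6z = -87


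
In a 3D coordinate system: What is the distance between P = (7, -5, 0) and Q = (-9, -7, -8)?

d = √[(x₂-x₁)² + (y₂-y₁)² + (z₂-z₁)²]
  = √[(-16)² + (-2)² + (-8)²]
  = √[256 + 4 + 64]
  = √324
  ≈ 18

18


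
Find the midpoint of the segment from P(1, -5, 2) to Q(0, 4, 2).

M = ((x₁+x₂)/2, (y₁+y₂)/2, (z₁+z₂)/2)
  = ((1 + 0)/2, (-5 + 4)/2, (2 + 2)/2)
  = (1/2, -1/2, 4/2)
  = (0.5, -0.5, 2)

(0.5, -0.5, 2)


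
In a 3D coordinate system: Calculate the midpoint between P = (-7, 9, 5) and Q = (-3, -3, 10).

M = ((x₁+x₂)/2, (y₁+y₂)/2, (z₁+z₂)/2)
  = ((-7 - 3)/2, (9 - 3)/2, (5 + 10)/2)
  = (-10/2, 6/2, 15/2)
  = (-5, 3, 7.5)

(-5, 3, 7.5)


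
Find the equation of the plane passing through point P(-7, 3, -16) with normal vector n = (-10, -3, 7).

The plane through P with normal n = (a, b, c) satisfies n·(r - P) = 0,
i.e. ax + by + cz = a·x₀ + b·y₀ + c·z₀.
d = (-10)·(-7) + (-3)·3 + 7·(-16)
  = 70 - 9 - 112
  = -51
Equation: -10x - 3y + 7z = -51

-10x - 3y + 7z = -51


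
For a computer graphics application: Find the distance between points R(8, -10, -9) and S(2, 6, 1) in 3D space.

d = √[(x₂-x₁)² + (y₂-y₁)² + (z₂-z₁)²]
  = √[(-6)² + 16² + 10²]
  = √[36 + 256 + 100]
  = √392
  ≈ 19.8

19.8


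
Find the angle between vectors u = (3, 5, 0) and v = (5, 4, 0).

u·v = 3·5 + 5·4 + 0·0 = 15 + 20 + 0 = 35
|u| = √(3² + 5² + 0²) = √34 ≈ 5.831
|v| = √(5² + 4² + 0²) = √41 ≈ 6.403
cos θ = (u·v)/(|u||v|) = 35/(5.831·6.403) ≈ 0.9374
θ = arccos(0.9374) ≈ 20.38°

20.38°


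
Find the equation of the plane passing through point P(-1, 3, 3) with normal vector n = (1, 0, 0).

The plane through P with normal n = (a, b, c) satisfies n·(r - P) = 0,
i.e. ax + by + cz = a·x₀ + b·y₀ + c·z₀.
d = 1·(-1) + 0·3 + 0·3
  = -1 + 0 + 0
  = -1
Equation: x = -1

x = -1


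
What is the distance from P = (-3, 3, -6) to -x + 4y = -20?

distance = |a·x₀ + b·y₀ + c·z₀ - d| / √(a² + b² + c²)
  = |(-1)·(-3) + 4·3 + 0·(-6) - (-20)| / √((-1)² + 4² + 0²)
  = |3 + 12 + 0 + 20| / √(1 + 16 + 0)
  = |35| / √17
  = 35 / 4.123
  ≈ 8.489

8.489


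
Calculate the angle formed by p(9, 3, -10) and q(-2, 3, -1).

p·q = 9·(-2) + 3·3 + (-10)·(-1) = -18 + 9 + 10 = 1
|p| = √(9² + 3² + (-10)²) = √190 ≈ 13.78
|q| = √((-2)² + 3² + (-1)²) = √14 ≈ 3.742
cos θ = (p·q)/(|p||q|) = 1/(13.78·3.742) ≈ 0.01939
θ = arccos(0.01939) ≈ 88.89°

88.89°


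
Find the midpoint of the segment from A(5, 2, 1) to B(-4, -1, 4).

M = ((x₁+x₂)/2, (y₁+y₂)/2, (z₁+z₂)/2)
  = ((5 - 4)/2, (2 - 1)/2, (1 + 4)/2)
  = (1/2, 1/2, 5/2)
  = (0.5, 0.5, 2.5)

(0.5, 0.5, 2.5)


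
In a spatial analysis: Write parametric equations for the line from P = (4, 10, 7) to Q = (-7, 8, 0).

Direction vector d = Q - P = (-7 - 4, 8 - 10, 0 - 7) = (-11, -2, -7)
Parametric form r = P + t·d:
x = 4 - 11t, y = 10 - 2t, z = 7 - 7t

x = 4 - 11t, y = 10 - 2t, z = 7 - 7t


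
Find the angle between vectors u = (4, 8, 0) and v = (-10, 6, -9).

u·v = 4·(-10) + 8·6 + 0·(-9) = -40 + 48 + 0 = 8
|u| = √(4² + 8² + 0²) = √80 ≈ 8.944
|v| = √((-10)² + 6² + (-9)²) = √217 ≈ 14.73
cos θ = (u·v)/(|u||v|) = 8/(8.944·14.73) ≈ 0.06072
θ = arccos(0.06072) ≈ 86.52°

86.52°


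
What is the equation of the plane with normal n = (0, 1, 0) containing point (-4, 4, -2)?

The plane through P with normal n = (a, b, c) satisfies n·(r - P) = 0,
i.e. ax + by + cz = a·x₀ + b·y₀ + c·z₀.
d = 0·(-4) + 1·4 + 0·(-2)
  = 0 + 4 + 0
  = 4
Equation: y = 4

y = 4


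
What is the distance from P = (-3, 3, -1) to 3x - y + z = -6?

distance = |a·x₀ + b·y₀ + c·z₀ - d| / √(a² + b² + c²)
  = |3·(-3) + (-1)·3 + 1·(-1) - (-6)| / √(3² + (-1)² + 1²)
  = |-9 - 3 - 1 + 6| / √(9 + 1 + 1)
  = |-7| / √11
  = 7 / 3.317
  ≈ 2.111

2.111


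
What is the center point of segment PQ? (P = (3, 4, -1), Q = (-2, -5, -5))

M = ((x₁+x₂)/2, (y₁+y₂)/2, (z₁+z₂)/2)
  = ((3 - 2)/2, (4 - 5)/2, (-1 - 5)/2)
  = (1/2, -1/2, -6/2)
  = (0.5, -0.5, -3)

(0.5, -0.5, -3)


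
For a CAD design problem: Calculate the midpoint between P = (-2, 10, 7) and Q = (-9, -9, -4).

M = ((x₁+x₂)/2, (y₁+y₂)/2, (z₁+z₂)/2)
  = ((-2 - 9)/2, (10 - 9)/2, (7 - 4)/2)
  = (-11/2, 1/2, 3/2)
  = (-5.5, 0.5, 1.5)

(-5.5, 0.5, 1.5)


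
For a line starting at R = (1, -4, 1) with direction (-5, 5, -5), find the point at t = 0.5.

P(t) = R + t·d
  = (1 + (-5)·0.5, -4 + 5·0.5, 1 + (-5)·0.5)
  = (1 - 2.5, -4 + 2.5, 1 - 2.5)
  = (-1.5, -1.5, -1.5)

(-1.5, -1.5, -1.5)


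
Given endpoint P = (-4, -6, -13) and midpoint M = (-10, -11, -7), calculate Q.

Q = 2M - P
  = (2·(-10) - (-4), 2·(-11) - (-6), 2·(-7) - (-13))
  = (-20 + 4, -22 + 6, -14 + 13)
  = (-16, -16, -1)

(-16, -16, -1)


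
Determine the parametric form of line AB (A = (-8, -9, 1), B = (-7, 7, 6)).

Direction vector d = B - A = (-7 + 8, 7 + 9, 6 - 1) = (1, 16, 5)
Parametric form r = A + t·d:
x = -8 + t, y = -9 + 16t, z = 1 + 5t

x = -8 + t, y = -9 + 16t, z = 1 + 5t


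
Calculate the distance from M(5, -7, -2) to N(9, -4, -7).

d = √[(x₂-x₁)² + (y₂-y₁)² + (z₂-z₁)²]
  = √[4² + 3² + (-5)²]
  = √[16 + 9 + 25]
  = √50
  ≈ 7.071

7.071


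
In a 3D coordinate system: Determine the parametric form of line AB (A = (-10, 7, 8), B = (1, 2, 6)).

Direction vector d = B - A = (1 + 10, 2 - 7, 6 - 8) = (11, -5, -2)
Parametric form r = A + t·d:
x = -10 + 11t, y = 7 - 5t, z = 8 - 2t

x = -10 + 11t, y = 7 - 5t, z = 8 - 2t


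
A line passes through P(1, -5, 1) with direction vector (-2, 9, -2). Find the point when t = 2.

P(t) = P + t·d
  = (1 + (-2)·2, -5 + 9·2, 1 + (-2)·2)
  = (1 - 4, -5 + 18, 1 - 4)
  = (-3, 13, -3)

(-3, 13, -3)


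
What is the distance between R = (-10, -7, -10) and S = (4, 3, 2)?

d = √[(x₂-x₁)² + (y₂-y₁)² + (z₂-z₁)²]
  = √[14² + 10² + 12²]
  = √[196 + 100 + 144]
  = √440
  ≈ 20.98

20.98


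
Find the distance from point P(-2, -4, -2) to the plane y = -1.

distance = |a·x₀ + b·y₀ + c·z₀ - d| / √(a² + b² + c²)
  = |0·(-2) + 1·(-4) + 0·(-2) - (-1)| / √(0² + 1² + 0²)
  = |0 - 4 + 0 + 1| / √(0 + 1 + 0)
  = |-3| / √1
  = 3 / 1
  ≈ 3

3


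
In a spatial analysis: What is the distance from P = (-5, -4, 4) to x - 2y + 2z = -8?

distance = |a·x₀ + b·y₀ + c·z₀ - d| / √(a² + b² + c²)
  = |1·(-5) + (-2)·(-4) + 2·4 - (-8)| / √(1² + (-2)² + 2²)
  = |-5 + 8 + 8 + 8| / √(1 + 4 + 4)
  = |19| / √9
  = 19 / 3
  ≈ 6.333

6.333


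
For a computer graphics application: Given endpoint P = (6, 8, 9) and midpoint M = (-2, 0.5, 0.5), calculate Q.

Q = 2M - P
  = (2·(-2) - 6, 2·0.5 - 8, 2·0.5 - 9)
  = (-4 - 6, 1 - 8, 1 - 9)
  = (-10, -7, -8)

(-10, -7, -8)


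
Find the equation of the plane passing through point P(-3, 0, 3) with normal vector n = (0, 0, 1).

The plane through P with normal n = (a, b, c) satisfies n·(r - P) = 0,
i.e. ax + by + cz = a·x₀ + b·y₀ + c·z₀.
d = 0·(-3) + 0·0 + 1·3
  = 0 + 0 + 3
  = 3
Equation: z = 3

z = 3


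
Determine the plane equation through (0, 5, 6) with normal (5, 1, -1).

The plane through P with normal n = (a, b, c) satisfies n·(r - P) = 0,
i.e. ax + by + cz = a·x₀ + b·y₀ + c·z₀.
d = 5·0 + 1·5 + (-1)·6
  = 0 + 5 - 6
  = -1
Equation: 5x + y - z = -1

5x + y - z = -1


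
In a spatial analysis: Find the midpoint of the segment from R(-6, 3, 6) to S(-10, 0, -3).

M = ((x₁+x₂)/2, (y₁+y₂)/2, (z₁+z₂)/2)
  = ((-6 - 10)/2, (3 + 0)/2, (6 - 3)/2)
  = (-16/2, 3/2, 3/2)
  = (-8, 1.5, 1.5)

(-8, 1.5, 1.5)


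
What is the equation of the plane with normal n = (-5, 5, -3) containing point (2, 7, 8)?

The plane through P with normal n = (a, b, c) satisfies n·(r - P) = 0,
i.e. ax + by + cz = a·x₀ + b·y₀ + c·z₀.
d = (-5)·2 + 5·7 + (-3)·8
  = -10 + 35 - 24
  = 1
Equation: -5x + 5y - 3z = 1

-5x + 5y - 3z = 1


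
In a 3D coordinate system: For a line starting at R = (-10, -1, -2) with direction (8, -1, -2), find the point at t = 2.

P(t) = R + t·d
  = (-10 + 8·2, -1 + (-1)·2, -2 + (-2)·2)
  = (-10 + 16, -1 - 2, -2 - 4)
  = (6, -3, -6)

(6, -3, -6)


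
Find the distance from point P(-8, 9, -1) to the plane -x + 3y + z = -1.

distance = |a·x₀ + b·y₀ + c·z₀ - d| / √(a² + b² + c²)
  = |(-1)·(-8) + 3·9 + 1·(-1) - (-1)| / √((-1)² + 3² + 1²)
  = |8 + 27 - 1 + 1| / √(1 + 9 + 1)
  = |35| / √11
  = 35 / 3.317
  ≈ 10.55

10.55


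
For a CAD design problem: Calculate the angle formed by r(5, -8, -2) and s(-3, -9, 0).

r·s = 5·(-3) + (-8)·(-9) + (-2)·0 = -15 + 72 + 0 = 57
|r| = √(5² + (-8)² + (-2)²) = √93 ≈ 9.644
|s| = √((-3)² + (-9)² + 0²) = √90 ≈ 9.487
cos θ = (r·s)/(|r||s|) = 57/(9.644·9.487) ≈ 0.623
θ = arccos(0.623) ≈ 51.46°

51.46°


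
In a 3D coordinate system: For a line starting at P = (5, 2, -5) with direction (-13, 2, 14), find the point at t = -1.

P(t) = P + t·d
  = (5 + (-13)·(-1), 2 + 2·(-1), -5 + 14·(-1))
  = (5 + 13, 2 - 2, -5 - 14)
  = (18, 0, -19)

(18, 0, -19)


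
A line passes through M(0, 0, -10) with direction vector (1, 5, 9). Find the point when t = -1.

P(t) = M + t·d
  = (0 + 1·(-1), 0 + 5·(-1), -10 + 9·(-1))
  = (0 - 1, 0 - 5, -10 - 9)
  = (-1, -5, -19)

(-1, -5, -19)


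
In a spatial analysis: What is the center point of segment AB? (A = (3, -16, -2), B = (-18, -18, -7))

M = ((x₁+x₂)/2, (y₁+y₂)/2, (z₁+z₂)/2)
  = ((3 - 18)/2, (-16 - 18)/2, (-2 - 7)/2)
  = (-15/2, -34/2, -9/2)
  = (-7.5, -17, -4.5)

(-7.5, -17, -4.5)


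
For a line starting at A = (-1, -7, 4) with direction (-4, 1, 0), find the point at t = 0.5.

P(t) = A + t·d
  = (-1 + (-4)·0.5, -7 + 1·0.5, 4 + 0·0.5)
  = (-1 - 2, -7 + 0.5, 4 + 0)
  = (-3, -6.5, 4)

(-3, -6.5, 4)


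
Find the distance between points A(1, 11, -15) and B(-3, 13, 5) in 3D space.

d = √[(x₂-x₁)² + (y₂-y₁)² + (z₂-z₁)²]
  = √[(-4)² + 2² + 20²]
  = √[16 + 4 + 400]
  = √420
  ≈ 20.49

20.49


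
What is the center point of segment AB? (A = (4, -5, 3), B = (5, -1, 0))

M = ((x₁+x₂)/2, (y₁+y₂)/2, (z₁+z₂)/2)
  = ((4 + 5)/2, (-5 - 1)/2, (3 + 0)/2)
  = (9/2, -6/2, 3/2)
  = (4.5, -3, 1.5)

(4.5, -3, 1.5)


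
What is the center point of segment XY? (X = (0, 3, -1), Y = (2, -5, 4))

M = ((x₁+x₂)/2, (y₁+y₂)/2, (z₁+z₂)/2)
  = ((0 + 2)/2, (3 - 5)/2, (-1 + 4)/2)
  = (2/2, -2/2, 3/2)
  = (1, -1, 1.5)

(1, -1, 1.5)


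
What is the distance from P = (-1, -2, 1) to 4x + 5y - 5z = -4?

distance = |a·x₀ + b·y₀ + c·z₀ - d| / √(a² + b² + c²)
  = |4·(-1) + 5·(-2) + (-5)·1 - (-4)| / √(4² + 5² + (-5)²)
  = |-4 - 10 - 5 + 4| / √(16 + 25 + 25)
  = |-15| / √66
  = 15 / 8.124
  ≈ 1.846

1.846


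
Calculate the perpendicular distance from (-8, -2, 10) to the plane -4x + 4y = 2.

distance = |a·x₀ + b·y₀ + c·z₀ - d| / √(a² + b² + c²)
  = |(-4)·(-8) + 4·(-2) + 0·10 - 2| / √((-4)² + 4² + 0²)
  = |32 - 8 + 0 - 2| / √(16 + 16 + 0)
  = |22| / √32
  = 22 / 5.657
  ≈ 3.889

3.889


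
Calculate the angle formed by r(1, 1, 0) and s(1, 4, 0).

r·s = 1·1 + 1·4 + 0·0 = 1 + 4 + 0 = 5
|r| = √(1² + 1² + 0²) = √2 ≈ 1.414
|s| = √(1² + 4² + 0²) = √17 ≈ 4.123
cos θ = (r·s)/(|r||s|) = 5/(1.414·4.123) ≈ 0.8575
θ = arccos(0.8575) ≈ 30.96°

30.96°


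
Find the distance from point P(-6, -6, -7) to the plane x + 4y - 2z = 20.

distance = |a·x₀ + b·y₀ + c·z₀ - d| / √(a² + b² + c²)
  = |1·(-6) + 4·(-6) + (-2)·(-7) - 20| / √(1² + 4² + (-2)²)
  = |-6 - 24 + 14 - 20| / √(1 + 16 + 4)
  = |-36| / √21
  = 36 / 4.583
  ≈ 7.856

7.856


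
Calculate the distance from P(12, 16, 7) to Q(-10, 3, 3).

d = √[(x₂-x₁)² + (y₂-y₁)² + (z₂-z₁)²]
  = √[(-22)² + (-13)² + (-4)²]
  = √[484 + 169 + 16]
  = √669
  ≈ 25.87

25.87


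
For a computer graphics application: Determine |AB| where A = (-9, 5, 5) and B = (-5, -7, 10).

d = √[(x₂-x₁)² + (y₂-y₁)² + (z₂-z₁)²]
  = √[4² + (-12)² + 5²]
  = √[16 + 144 + 25]
  = √185
  ≈ 13.6

13.6


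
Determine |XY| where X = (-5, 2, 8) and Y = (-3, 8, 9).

d = √[(x₂-x₁)² + (y₂-y₁)² + (z₂-z₁)²]
  = √[2² + 6² + 1²]
  = √[4 + 36 + 1]
  = √41
  ≈ 6.403

6.403


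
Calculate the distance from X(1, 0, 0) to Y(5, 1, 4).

d = √[(x₂-x₁)² + (y₂-y₁)² + (z₂-z₁)²]
  = √[4² + 1² + 4²]
  = √[16 + 1 + 16]
  = √33
  ≈ 5.745

5.745


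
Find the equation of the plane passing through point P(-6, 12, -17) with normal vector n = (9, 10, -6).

The plane through P with normal n = (a, b, c) satisfies n·(r - P) = 0,
i.e. ax + by + cz = a·x₀ + b·y₀ + c·z₀.
d = 9·(-6) + 10·12 + (-6)·(-17)
  = -54 + 120 + 102
  = 168
Equation: 9x + 10y - 6z = 168

9x + 10y - 6z = 168


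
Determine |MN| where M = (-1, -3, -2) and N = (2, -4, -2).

d = √[(x₂-x₁)² + (y₂-y₁)² + (z₂-z₁)²]
  = √[3² + (-1)² + 0²]
  = √[9 + 1 + 0]
  = √10
  ≈ 3.162

3.162


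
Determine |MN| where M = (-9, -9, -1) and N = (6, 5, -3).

d = √[(x₂-x₁)² + (y₂-y₁)² + (z₂-z₁)²]
  = √[15² + 14² + (-2)²]
  = √[225 + 196 + 4]
  = √425
  ≈ 20.62

20.62


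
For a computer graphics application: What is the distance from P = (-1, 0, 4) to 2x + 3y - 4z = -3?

distance = |a·x₀ + b·y₀ + c·z₀ - d| / √(a² + b² + c²)
  = |2·(-1) + 3·0 + (-4)·4 - (-3)| / √(2² + 3² + (-4)²)
  = |-2 + 0 - 16 + 3| / √(4 + 9 + 16)
  = |-15| / √29
  = 15 / 5.385
  ≈ 2.785

2.785


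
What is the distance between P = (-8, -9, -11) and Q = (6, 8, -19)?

d = √[(x₂-x₁)² + (y₂-y₁)² + (z₂-z₁)²]
  = √[14² + 17² + (-8)²]
  = √[196 + 289 + 64]
  = √549
  ≈ 23.43

23.43


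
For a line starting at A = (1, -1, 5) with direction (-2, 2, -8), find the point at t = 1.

P(t) = A + t·d
  = (1 + (-2)·1, -1 + 2·1, 5 + (-8)·1)
  = (1 - 2, -1 + 2, 5 - 8)
  = (-1, 1, -3)

(-1, 1, -3)


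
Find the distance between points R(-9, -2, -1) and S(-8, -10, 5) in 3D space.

d = √[(x₂-x₁)² + (y₂-y₁)² + (z₂-z₁)²]
  = √[1² + (-8)² + 6²]
  = √[1 + 64 + 36]
  = √101
  ≈ 10.05

10.05


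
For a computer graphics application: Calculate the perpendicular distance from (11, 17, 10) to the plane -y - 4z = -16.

distance = |a·x₀ + b·y₀ + c·z₀ - d| / √(a² + b² + c²)
  = |0·11 + (-1)·17 + (-4)·10 - (-16)| / √(0² + (-1)² + (-4)²)
  = |0 - 17 - 40 + 16| / √(0 + 1 + 16)
  = |-41| / √17
  = 41 / 4.123
  ≈ 9.944

9.944


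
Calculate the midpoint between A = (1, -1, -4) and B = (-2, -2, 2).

M = ((x₁+x₂)/2, (y₁+y₂)/2, (z₁+z₂)/2)
  = ((1 - 2)/2, (-1 - 2)/2, (-4 + 2)/2)
  = (-1/2, -3/2, -2/2)
  = (-0.5, -1.5, -1)

(-0.5, -1.5, -1)


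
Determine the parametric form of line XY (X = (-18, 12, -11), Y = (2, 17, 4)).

Direction vector d = Y - X = (2 + 18, 17 - 12, 4 + 11) = (20, 5, 15)
Parametric form r = X + t·d:
x = -18 + 20t, y = 12 + 5t, z = -11 + 15t

x = -18 + 20t, y = 12 + 5t, z = -11 + 15t


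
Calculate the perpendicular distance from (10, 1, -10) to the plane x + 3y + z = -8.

distance = |a·x₀ + b·y₀ + c·z₀ - d| / √(a² + b² + c²)
  = |1·10 + 3·1 + 1·(-10) - (-8)| / √(1² + 3² + 1²)
  = |10 + 3 - 10 + 8| / √(1 + 9 + 1)
  = |11| / √11
  = 11 / 3.317
  ≈ 3.317

3.317


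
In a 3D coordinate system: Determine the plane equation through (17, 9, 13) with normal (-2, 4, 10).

The plane through P with normal n = (a, b, c) satisfies n·(r - P) = 0,
i.e. ax + by + cz = a·x₀ + b·y₀ + c·z₀.
d = (-2)·17 + 4·9 + 10·13
  = -34 + 36 + 130
  = 132
Equation: -2x + 4y + 10z = 132

-2x + 4y + 10z = 132


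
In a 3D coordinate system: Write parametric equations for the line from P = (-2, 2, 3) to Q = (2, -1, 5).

Direction vector d = Q - P = (2 + 2, -1 - 2, 5 - 3) = (4, -3, 2)
Parametric form r = P + t·d:
x = -2 + 4t, y = 2 - 3t, z = 3 + 2t

x = -2 + 4t, y = 2 - 3t, z = 3 + 2t


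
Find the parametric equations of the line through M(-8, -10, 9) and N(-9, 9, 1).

Direction vector d = N - M = (-9 + 8, 9 + 10, 1 - 9) = (-1, 19, -8)
Parametric form r = M + t·d:
x = -8 - t, y = -10 + 19t, z = 9 - 8t

x = -8 - t, y = -10 + 19t, z = 9 - 8t


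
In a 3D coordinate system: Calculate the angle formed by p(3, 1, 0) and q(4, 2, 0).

p·q = 3·4 + 1·2 + 0·0 = 12 + 2 + 0 = 14
|p| = √(3² + 1² + 0²) = √10 ≈ 3.162
|q| = √(4² + 2² + 0²) = √20 ≈ 4.472
cos θ = (p·q)/(|p||q|) = 14/(3.162·4.472) ≈ 0.9899
θ = arccos(0.9899) ≈ 8.13°

8.13°


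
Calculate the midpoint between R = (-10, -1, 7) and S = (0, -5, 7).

M = ((x₁+x₂)/2, (y₁+y₂)/2, (z₁+z₂)/2)
  = ((-10 + 0)/2, (-1 - 5)/2, (7 + 7)/2)
  = (-10/2, -6/2, 14/2)
  = (-5, -3, 7)

(-5, -3, 7)


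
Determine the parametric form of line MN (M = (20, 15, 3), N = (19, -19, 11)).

Direction vector d = N - M = (19 - 20, -19 - 15, 11 - 3) = (-1, -34, 8)
Parametric form r = M + t·d:
x = 20 - t, y = 15 - 34t, z = 3 + 8t

x = 20 - t, y = 15 - 34t, z = 3 + 8t


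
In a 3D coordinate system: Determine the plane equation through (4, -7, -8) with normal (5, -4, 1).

The plane through P with normal n = (a, b, c) satisfies n·(r - P) = 0,
i.e. ax + by + cz = a·x₀ + b·y₀ + c·z₀.
d = 5·4 + (-4)·(-7) + 1·(-8)
  = 20 + 28 - 8
  = 40
Equation: 5x - 4y + z = 40

5x - 4y + z = 40


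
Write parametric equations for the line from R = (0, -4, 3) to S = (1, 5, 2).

Direction vector d = S - R = (1 + 0, 5 + 4, 2 - 3) = (1, 9, -1)
Parametric form r = R + t·d:
x = 0 + t, y = -4 + 9t, z = 3 - t

x = 0 + t, y = -4 + 9t, z = 3 - t


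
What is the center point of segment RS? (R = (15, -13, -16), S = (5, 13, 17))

M = ((x₁+x₂)/2, (y₁+y₂)/2, (z₁+z₂)/2)
  = ((15 + 5)/2, (-13 + 13)/2, (-16 + 17)/2)
  = (20/2, 0/2, 1/2)
  = (10, 0, 0.5)

(10, 0, 0.5)


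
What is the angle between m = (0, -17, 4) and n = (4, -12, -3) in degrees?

m·n = 0·4 + (-17)·(-12) + 4·(-3) = 0 + 204 - 12 = 192
|m| = √(0² + (-17)² + 4²) = √305 ≈ 17.46
|n| = √(4² + (-12)² + (-3)²) = √169 ≈ 13
cos θ = (m·n)/(|m||n|) = 192/(17.46·13) ≈ 0.8457
θ = arccos(0.8457) ≈ 32.25°

32.25°


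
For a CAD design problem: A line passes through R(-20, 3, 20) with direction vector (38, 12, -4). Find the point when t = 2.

P(t) = R + t·d
  = (-20 + 38·2, 3 + 12·2, 20 + (-4)·2)
  = (-20 + 76, 3 + 24, 20 - 8)
  = (56, 27, 12)

(56, 27, 12)


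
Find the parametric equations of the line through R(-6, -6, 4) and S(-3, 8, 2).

Direction vector d = S - R = (-3 + 6, 8 + 6, 2 - 4) = (3, 14, -2)
Parametric form r = R + t·d:
x = -6 + 3t, y = -6 + 14t, z = 4 - 2t

x = -6 + 3t, y = -6 + 14t, z = 4 - 2t


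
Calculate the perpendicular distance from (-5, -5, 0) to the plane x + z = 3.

distance = |a·x₀ + b·y₀ + c·z₀ - d| / √(a² + b² + c²)
  = |1·(-5) + 0·(-5) + 1·0 - 3| / √(1² + 0² + 1²)
  = |-5 + 0 + 0 - 3| / √(1 + 0 + 1)
  = |-8| / √2
  = 8 / 1.414
  ≈ 5.657

5.657


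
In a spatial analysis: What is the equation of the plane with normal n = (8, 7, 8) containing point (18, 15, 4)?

The plane through P with normal n = (a, b, c) satisfies n·(r - P) = 0,
i.e. ax + by + cz = a·x₀ + b·y₀ + c·z₀.
d = 8·18 + 7·15 + 8·4
  = 144 + 105 + 32
  = 281
Equation: 8x + 7y + 8z = 281

8x + 7y + 8z = 281


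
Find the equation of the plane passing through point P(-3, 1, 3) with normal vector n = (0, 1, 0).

The plane through P with normal n = (a, b, c) satisfies n·(r - P) = 0,
i.e. ax + by + cz = a·x₀ + b·y₀ + c·z₀.
d = 0·(-3) + 1·1 + 0·3
  = 0 + 1 + 0
  = 1
Equation: y = 1

y = 1


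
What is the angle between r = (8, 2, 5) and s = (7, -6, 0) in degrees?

r·s = 8·7 + 2·(-6) + 5·0 = 56 - 12 + 0 = 44
|r| = √(8² + 2² + 5²) = √93 ≈ 9.644
|s| = √(7² + (-6)² + 0²) = √85 ≈ 9.22
cos θ = (r·s)/(|r||s|) = 44/(9.644·9.22) ≈ 0.4949
θ = arccos(0.4949) ≈ 60.34°

60.34°


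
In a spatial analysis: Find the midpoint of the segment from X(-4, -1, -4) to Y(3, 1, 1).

M = ((x₁+x₂)/2, (y₁+y₂)/2, (z₁+z₂)/2)
  = ((-4 + 3)/2, (-1 + 1)/2, (-4 + 1)/2)
  = (-1/2, 0/2, -3/2)
  = (-0.5, 0, -1.5)

(-0.5, 0, -1.5)


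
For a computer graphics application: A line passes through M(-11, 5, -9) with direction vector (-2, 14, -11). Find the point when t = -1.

P(t) = M + t·d
  = (-11 + (-2)·(-1), 5 + 14·(-1), -9 + (-11)·(-1))
  = (-11 + 2, 5 - 14, -9 + 11)
  = (-9, -9, 2)

(-9, -9, 2)


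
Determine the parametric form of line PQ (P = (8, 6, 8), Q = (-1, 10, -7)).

Direction vector d = Q - P = (-1 - 8, 10 - 6, -7 - 8) = (-9, 4, -15)
Parametric form r = P + t·d:
x = 8 - 9t, y = 6 + 4t, z = 8 - 15t

x = 8 - 9t, y = 6 + 4t, z = 8 - 15t


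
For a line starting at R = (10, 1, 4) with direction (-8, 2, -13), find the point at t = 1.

P(t) = R + t·d
  = (10 + (-8)·1, 1 + 2·1, 4 + (-13)·1)
  = (10 - 8, 1 + 2, 4 - 13)
  = (2, 3, -9)

(2, 3, -9)


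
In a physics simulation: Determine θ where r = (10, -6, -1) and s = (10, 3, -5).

r·s = 10·10 + (-6)·3 + (-1)·(-5) = 100 - 18 + 5 = 87
|r| = √(10² + (-6)² + (-1)²) = √137 ≈ 11.7
|s| = √(10² + 3² + (-5)²) = √134 ≈ 11.58
cos θ = (r·s)/(|r||s|) = 87/(11.7·11.58) ≈ 0.6421
θ = arccos(0.6421) ≈ 50.05°

50.05°


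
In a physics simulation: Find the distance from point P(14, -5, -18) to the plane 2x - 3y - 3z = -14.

distance = |a·x₀ + b·y₀ + c·z₀ - d| / √(a² + b² + c²)
  = |2·14 + (-3)·(-5) + (-3)·(-18) - (-14)| / √(2² + (-3)² + (-3)²)
  = |28 + 15 + 54 + 14| / √(4 + 9 + 9)
  = |111| / √22
  = 111 / 4.69
  ≈ 23.67

23.67


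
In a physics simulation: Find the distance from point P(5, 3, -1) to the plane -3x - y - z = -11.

distance = |a·x₀ + b·y₀ + c·z₀ - d| / √(a² + b² + c²)
  = |(-3)·5 + (-1)·3 + (-1)·(-1) - (-11)| / √((-3)² + (-1)² + (-1)²)
  = |-15 - 3 + 1 + 11| / √(9 + 1 + 1)
  = |-6| / √11
  = 6 / 3.317
  ≈ 1.809

1.809


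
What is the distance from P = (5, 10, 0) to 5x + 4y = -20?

distance = |a·x₀ + b·y₀ + c·z₀ - d| / √(a² + b² + c²)
  = |5·5 + 4·10 + 0·0 - (-20)| / √(5² + 4² + 0²)
  = |25 + 40 + 0 + 20| / √(25 + 16 + 0)
  = |85| / √41
  = 85 / 6.403
  ≈ 13.27

13.27


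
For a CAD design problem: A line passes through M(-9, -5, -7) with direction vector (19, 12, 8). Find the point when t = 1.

P(t) = M + t·d
  = (-9 + 19·1, -5 + 12·1, -7 + 8·1)
  = (-9 + 19, -5 + 12, -7 + 8)
  = (10, 7, 1)

(10, 7, 1)


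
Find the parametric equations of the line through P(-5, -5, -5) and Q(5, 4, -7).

Direction vector d = Q - P = (5 + 5, 4 + 5, -7 + 5) = (10, 9, -2)
Parametric form r = P + t·d:
x = -5 + 10t, y = -5 + 9t, z = -5 - 2t

x = -5 + 10t, y = -5 + 9t, z = -5 - 2t


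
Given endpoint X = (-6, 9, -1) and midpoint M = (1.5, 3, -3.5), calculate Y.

Y = 2M - X
  = (2·1.5 - (-6), 2·3 - 9, 2·(-3.5) - (-1))
  = (3 + 6, 6 - 9, -7 + 1)
  = (9, -3, -6)

(9, -3, -6)


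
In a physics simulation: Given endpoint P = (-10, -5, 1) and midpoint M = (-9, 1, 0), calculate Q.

Q = 2M - P
  = (2·(-9) - (-10), 2·1 - (-5), 2·0 - 1)
  = (-18 + 10, 2 + 5, 0 - 1)
  = (-8, 7, -1)

(-8, 7, -1)


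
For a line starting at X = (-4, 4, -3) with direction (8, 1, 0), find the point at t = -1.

P(t) = X + t·d
  = (-4 + 8·(-1), 4 + 1·(-1), -3 + 0·(-1))
  = (-4 - 8, 4 - 1, -3 + 0)
  = (-12, 3, -3)

(-12, 3, -3)


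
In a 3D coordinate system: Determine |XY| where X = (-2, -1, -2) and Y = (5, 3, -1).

d = √[(x₂-x₁)² + (y₂-y₁)² + (z₂-z₁)²]
  = √[7² + 4² + 1²]
  = √[49 + 16 + 1]
  = √66
  ≈ 8.124

8.124


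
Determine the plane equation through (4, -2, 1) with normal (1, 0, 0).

The plane through P with normal n = (a, b, c) satisfies n·(r - P) = 0,
i.e. ax + by + cz = a·x₀ + b·y₀ + c·z₀.
d = 1·4 + 0·(-2) + 0·1
  = 4 + 0 + 0
  = 4
Equation: x = 4

x = 4


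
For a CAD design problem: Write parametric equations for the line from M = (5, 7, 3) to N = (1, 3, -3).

Direction vector d = N - M = (1 - 5, 3 - 7, -3 - 3) = (-4, -4, -6)
Parametric form r = M + t·d:
x = 5 - 4t, y = 7 - 4t, z = 3 - 6t

x = 5 - 4t, y = 7 - 4t, z = 3 - 6t


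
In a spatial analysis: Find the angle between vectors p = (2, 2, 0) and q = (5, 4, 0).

p·q = 2·5 + 2·4 + 0·0 = 10 + 8 + 0 = 18
|p| = √(2² + 2² + 0²) = √8 ≈ 2.828
|q| = √(5² + 4² + 0²) = √41 ≈ 6.403
cos θ = (p·q)/(|p||q|) = 18/(2.828·6.403) ≈ 0.9939
θ = arccos(0.9939) ≈ 6.34°

6.34°


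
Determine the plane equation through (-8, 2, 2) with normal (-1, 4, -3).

The plane through P with normal n = (a, b, c) satisfies n·(r - P) = 0,
i.e. ax + by + cz = a·x₀ + b·y₀ + c·z₀.
d = (-1)·(-8) + 4·2 + (-3)·2
  = 8 + 8 - 6
  = 10
Equation: -x + 4y - 3z = 10

-x + 4y - 3z = 10


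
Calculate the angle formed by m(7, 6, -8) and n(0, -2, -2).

m·n = 7·0 + 6·(-2) + (-8)·(-2) = 0 - 12 + 16 = 4
|m| = √(7² + 6² + (-8)²) = √149 ≈ 12.21
|n| = √(0² + (-2)² + (-2)²) = √8 ≈ 2.828
cos θ = (m·n)/(|m||n|) = 4/(12.21·2.828) ≈ 0.1159
θ = arccos(0.1159) ≈ 83.35°

83.35°


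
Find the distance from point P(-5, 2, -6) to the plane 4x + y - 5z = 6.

distance = |a·x₀ + b·y₀ + c·z₀ - d| / √(a² + b² + c²)
  = |4·(-5) + 1·2 + (-5)·(-6) - 6| / √(4² + 1² + (-5)²)
  = |-20 + 2 + 30 - 6| / √(16 + 1 + 25)
  = |6| / √42
  = 6 / 6.481
  ≈ 0.9258

0.9258
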